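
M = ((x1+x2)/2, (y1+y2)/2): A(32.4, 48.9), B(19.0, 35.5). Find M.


Mx = (32.4 + 19.0)/2 = 51.4/2 = 25.7000
My = (48.9 + 35.5)/2 = 84.4/2 = 42.2000

(25.7000, 42.2000)


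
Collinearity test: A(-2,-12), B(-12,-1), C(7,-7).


-2*(-1+ 7) - 12*(-7+ 12) + 7*(-12+ 1)
= -12 - 60 - 77 = -149

No, not collinear (determinant = -149)


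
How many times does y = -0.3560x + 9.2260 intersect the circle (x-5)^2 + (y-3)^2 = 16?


Substitute y = -0.3560x + 9.2260: (x-5)^2 + (-0.3560x+9.2260-3)^2 = 16
Expand to Ax^2 + Bx + C = 0, where b-k = 6.226
A = 1+m^2 = 1.126736
B = 2(m(b-k) - h) = 2(-0.3560*6.226 - 5) = -14.432912
C = h^2 + (b-k)^2 - r^2 = 25 + 38.763076 - 16 = 47.763076
disc = B^2-4AC = 208.3089 - 215.2655 = -6.9566
disc < 0

0 intersection points


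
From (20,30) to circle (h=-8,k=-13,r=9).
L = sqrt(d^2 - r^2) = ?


d = sqrt((20+ 8)^2 + (30+ 13)^2) = sqrt(784+1849) = 51.3128
L = sqrt(2633.0000 - 81) = sqrt(2552.0000) = 50.5173

50.5173


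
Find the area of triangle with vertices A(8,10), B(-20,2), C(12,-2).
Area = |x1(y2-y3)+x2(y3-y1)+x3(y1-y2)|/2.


8*(2+ 2) = 32
-20*(-2-10) = 240
12*(10-2) = 96
sum = 368
Area = |368|/2 = 184.0000

184.0000 sq units


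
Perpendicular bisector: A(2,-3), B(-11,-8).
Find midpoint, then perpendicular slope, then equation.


Midpoint = (-4.5, -5.5)
Slope of AB = dy/dx = -5/(-13) = 0.3846
Perp slope = -dx/dy = -13/5 = -2.6000
b = My - (perp slope)*Mx = -5.5 + (-13*(-4.5))/(-5) = -5.5 - 11.7000 = -17.2000

y = -2.6000x - 17.2000


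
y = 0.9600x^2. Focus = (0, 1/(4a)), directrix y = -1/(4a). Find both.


a = 0.9600
1/(4a) = 0.2604
Focus = (0, 0.2604)
Directrix: y = -0.2604

Focus = (0, 0.2604), Directrix: y = -0.2604


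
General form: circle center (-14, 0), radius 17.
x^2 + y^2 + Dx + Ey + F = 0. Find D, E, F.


(x+ 14)^2 + (y-0)^2 = 17^2
D = -2h = 28, E = -2k = 0
F = h^2+k^2-r^2 = 196+0-289 = -93

D = 28, E = 0, F = -93


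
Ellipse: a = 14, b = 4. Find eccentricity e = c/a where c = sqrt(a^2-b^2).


c = sqrt(196-16) = sqrt(180) = 13.4164
e = c/a = sqrt(180)/14 = 0.9583

e = 0.9583


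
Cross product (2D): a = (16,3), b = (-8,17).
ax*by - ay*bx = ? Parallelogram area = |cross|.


cross = 16*17 - 3*(-8) = 272 + 24 = 296
Parallelogram area = |296| = 296

cross = 296, parallelogram area = 296


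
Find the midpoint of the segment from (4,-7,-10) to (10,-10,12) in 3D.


Mx = (4+10)/2 = 7.0000
My = (-7- 10)/2 = -8.5000
Mz = (-10+12)/2 = 1.0000

M = (7.0000, -8.5000, 1.0000)


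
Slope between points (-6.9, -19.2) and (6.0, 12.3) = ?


dy = 12.3 + 19.2 = 31.5
dx = 6.0 + 6.9 = 12.9
m = 31.5/12.9 = 2.4419

m = 2.4419


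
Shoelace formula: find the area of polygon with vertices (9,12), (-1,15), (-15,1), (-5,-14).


sum(xi*y_{i+1}) = 9*15 - 1*1 - 15*(-14) - 5*12 = 284
sum(yi*x_{i+1}) = 12*(-1) + 15*(-15) + 1*(-5) - 14*9 = -368
Area = |284 + 368|/2 = 652/2 = 326.0000

326.0000 sq units


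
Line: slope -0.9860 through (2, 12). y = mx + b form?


y - 12 = -0.9860(x - 2)
y = -0.9860x + 12 + 0.9860*2
y = -0.9860x + 13.9720

y = -0.9860x + 13.9720


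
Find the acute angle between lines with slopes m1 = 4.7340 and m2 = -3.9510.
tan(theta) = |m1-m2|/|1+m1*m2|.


m1-m2 = 8.685
1+m1*m2 = -17.704034
tan(theta) = |8.685/(-17.704034)| = 0.490566
theta = arctan(|8.685/(-17.704034)|) = 26.1310 degrees (acute angle)

26.1310 degrees


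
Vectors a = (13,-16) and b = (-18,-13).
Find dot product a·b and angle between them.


a·b = 13*(-18) - 16*(-13) = -234 + 208 = -26
|a| = sqrt(169+256) = 20.6155
|b| = sqrt(324+169) = 22.2036
cos(theta) = -26/(sqrt(425)*sqrt(493)) = -26/sqrt(209525) = -0.056801
theta = arccos(-26/sqrt(209525)) = 93.2562 degrees

a·b = -26, theta = 93.2562 deg


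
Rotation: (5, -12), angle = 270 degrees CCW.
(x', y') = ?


cos(270) = 0, sin(270) = -1
x' = 5*0 + 12*(-1) = -12
y' = 5*(-1) - 12*0 = -5

(-12, -5)


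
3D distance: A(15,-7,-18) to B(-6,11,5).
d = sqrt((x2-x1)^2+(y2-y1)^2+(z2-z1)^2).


dx=-21, dy=18, dz=23
d = sqrt(441+324+529) = sqrt(1294) = 35.9722

35.9722


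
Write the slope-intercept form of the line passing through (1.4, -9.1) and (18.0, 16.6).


m = (25.7)/(16.6) = 1.5482
b = y1 - m*x1 = -9.1 - (25.7*1.4)/(16.6) = -9.1 - 2.1675 = -11.2675

y = 1.5482x - 11.2675


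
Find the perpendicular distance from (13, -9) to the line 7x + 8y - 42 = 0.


|7*13 + 8*(-9) - 42| = |-23| = 23
sqrt(49 + 64) = sqrt(113) = 10.6301
d = 23/sqrt(113) = 2.1637

2.1637


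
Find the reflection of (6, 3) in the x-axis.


Reflection rule for x-axis: (x, -y)
(6, 3) -> (6, -3)

(6, -3)


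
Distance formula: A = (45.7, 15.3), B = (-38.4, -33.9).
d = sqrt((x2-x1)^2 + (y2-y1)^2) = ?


dx = -38.4 - 45.7 = -84.1
dy = -33.9 - 15.3 = -49.2
d = sqrt(7072.81 + 2420.64) = sqrt(9493.45) = 97.4343

97.4343


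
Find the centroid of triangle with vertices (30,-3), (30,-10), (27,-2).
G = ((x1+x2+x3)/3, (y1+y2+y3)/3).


Gx = (30+30+27)/3 = 87/3 = 29.0000
Gy = (-3- 10- 2)/3 = -15/3 = -5.0000

G = (29.0000, -5.0000)


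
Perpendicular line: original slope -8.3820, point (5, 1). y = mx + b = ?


Perpendicular slope = -1/m1 = -1/(-8.3820) = 0.1193
b2 = y0 - m2*x0 = 1 + 5/(-8.3820) = 1 - 0.5965 = 0.4035

y = 0.1193x + 0.4035


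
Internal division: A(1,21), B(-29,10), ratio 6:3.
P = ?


Px = (6*(-29) + 3*1)/9 = -171/9 = -19.0000
Py = (6*10 + 3*21)/9 = 123/9 = 13.6667

P = (-19.0000, 13.6667)


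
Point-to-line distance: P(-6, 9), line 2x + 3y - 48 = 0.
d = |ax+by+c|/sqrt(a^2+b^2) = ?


|2*(-6) + 3*9 - 48| = |-33| = 33
sqrt(4 + 9) = sqrt(13) = 3.6056
d = 33/sqrt(13) = 9.1526

9.1526


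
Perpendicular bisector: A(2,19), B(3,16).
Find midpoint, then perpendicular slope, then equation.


Midpoint = (2.5, 17.5)
Slope of AB = dy/dx = -3/1 = -3.0000
Perp slope = -dx/dy = 1/3 = 0.3333
b = My - (perp slope)*Mx = 17.5 + (1*2.5)/(-3) = 17.5 - 0.8333 = 16.6667

y = 0.3333x + 16.6667


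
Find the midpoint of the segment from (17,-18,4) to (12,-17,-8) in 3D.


Mx = (17+12)/2 = 14.5000
My = (-18- 17)/2 = -17.5000
Mz = (4- 8)/2 = -2.0000

M = (14.5000, -17.5000, -2.0000)


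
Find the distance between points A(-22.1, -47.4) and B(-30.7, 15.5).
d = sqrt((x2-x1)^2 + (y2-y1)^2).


dx = -30.7 + 22.1 = -8.6
dy = 15.5 + 47.4 = 62.9
d = sqrt(73.96 + 3956.41) = sqrt(4030.37) = 63.4852

63.4852


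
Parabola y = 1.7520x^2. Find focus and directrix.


a = 1.7520
1/(4a) = 0.1427
Focus = (0, 0.1427)
Directrix: y = -0.1427

Focus = (0, 0.1427), Directrix: y = -0.1427


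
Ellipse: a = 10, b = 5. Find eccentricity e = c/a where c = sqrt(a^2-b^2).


c = sqrt(100-25) = sqrt(75) = 8.6603
e = c/a = sqrt(75)/10 = 0.8660

e = 0.8660


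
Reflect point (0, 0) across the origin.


Reflection rule for origin: (-x, -y)
(0, 0) -> (0, 0)

(0, 0)


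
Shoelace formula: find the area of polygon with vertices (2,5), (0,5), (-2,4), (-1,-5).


sum(xi*y_{i+1}) = 2*5 + 0*4 - 2*(-5) - 1*5 = 15
sum(yi*x_{i+1}) = 5*0 + 5*(-2) + 4*(-1) - 5*2 = -24
Area = |15 + 24|/2 = 39/2 = 19.5000

19.5000 sq units


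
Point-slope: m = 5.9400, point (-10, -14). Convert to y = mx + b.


y + 14 = 5.9400(x + 10)
y = 5.9400x - 14 - 5.9400*(-10)
y = 5.9400x + 45.4000

y = 5.9400x + 45.4000


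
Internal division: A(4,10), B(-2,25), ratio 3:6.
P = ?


Px = (3*(-2) + 6*4)/9 = 18/9 = 2.0000
Py = (3*25 + 6*10)/9 = 135/9 = 15.0000

P = (2.0000, 15.0000)


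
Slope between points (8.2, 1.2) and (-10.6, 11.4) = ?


dy = 11.4 - 1.2 = 10.2
dx = -10.6 - 8.2 = -18.8
m = 10.2/(-18.8) = -0.5426

m = -0.5426


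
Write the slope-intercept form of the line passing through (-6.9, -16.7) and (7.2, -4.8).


m = (11.9)/(14.1) = 0.8440
b = y1 - m*x1 = -16.7 - (11.9*(-6.9))/(14.1) = -16.7 + 5.8234 = -10.8766

y = 0.8440x - 10.8766


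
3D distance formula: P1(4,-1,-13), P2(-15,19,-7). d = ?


dx=-19, dy=20, dz=6
d = sqrt(361+400+36) = sqrt(797) = 28.2312

28.2312


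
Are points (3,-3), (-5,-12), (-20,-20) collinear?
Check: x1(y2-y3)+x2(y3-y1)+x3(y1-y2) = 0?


3*(-12+ 20) - 5*(-20+ 3) - 20*(-3+ 12)
= 24 + 85 - 180 = -71

No, not collinear (determinant = -71)


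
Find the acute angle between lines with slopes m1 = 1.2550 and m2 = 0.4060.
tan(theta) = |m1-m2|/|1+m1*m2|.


m1-m2 = 0.849
1+m1*m2 = 1.50953
tan(theta) = |0.849/1.50953| = 0.562427
theta = arctan(|0.849/1.50953|) = 29.3546 degrees (acute angle)

29.3546 degrees


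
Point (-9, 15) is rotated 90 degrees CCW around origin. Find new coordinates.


cos(90) = 0, sin(90) = 1
x' = -9*0 - 15*1 = -15
y' = -9*1 + 15*0 = -9

(-15, -9)


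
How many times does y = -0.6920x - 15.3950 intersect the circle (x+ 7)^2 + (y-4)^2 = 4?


Substitute y = -0.6920x - 15.3950: (x+ 7)^2 + (-0.6920x- 15.3950-4)^2 = 4
Expand to Ax^2 + Bx + C = 0, where b-k = -19.395
A = 1+m^2 = 1.478864
B = 2(m(b-k) - h) = 2(-0.6920*(-19.395) + 7) = 40.84268
C = h^2 + (b-k)^2 - r^2 = 49 + 376.166025 - 4 = 421.166025
disc = B^2-4AC = 1668.1245 - 2491.3891 = -823.2646
disc < 0

0 intersection points


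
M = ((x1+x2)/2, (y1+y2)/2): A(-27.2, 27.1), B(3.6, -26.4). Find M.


Mx = (-27.2 + 3.6)/2 = -23.6/2 = -11.8000
My = (27.1 - 26.4)/2 = 0.7/2 = 0.3500

(-11.8000, 0.3500)


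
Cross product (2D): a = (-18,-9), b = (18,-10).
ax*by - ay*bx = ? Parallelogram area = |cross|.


cross = -18*(-10) + 9*18 = 180 + 162 = 342
Parallelogram area = |342| = 342

cross = 342, parallelogram area = 342


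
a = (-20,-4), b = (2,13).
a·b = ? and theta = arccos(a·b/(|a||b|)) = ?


a·b = -20*2 - 4*13 = -40 - 52 = -92
|a| = sqrt(400+16) = 20.3961
|b| = sqrt(4+169) = 13.1529
cos(theta) = -92/(sqrt(416)*sqrt(173)) = -92/sqrt(71968) = -0.342940
theta = arccos(-92/sqrt(71968)) = 110.0561 degrees

a·b = -92, theta = 110.0561 deg


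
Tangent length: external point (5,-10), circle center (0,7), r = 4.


d = sqrt((5-0)^2 + (-10-7)^2) = sqrt(25+289) = 17.7200
L = sqrt(314.0000 - 16) = sqrt(298.0000) = 17.2627

17.2627


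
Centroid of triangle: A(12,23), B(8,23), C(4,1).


Gx = (12+8+4)/3 = 24/3 = 8.0000
Gy = (23+23+1)/3 = 47/3 = 15.6667

G = (8.0000, 15.6667)


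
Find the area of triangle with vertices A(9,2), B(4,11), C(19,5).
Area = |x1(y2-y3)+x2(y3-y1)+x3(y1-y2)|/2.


9*(11-5) = 54
4*(5-2) = 12
19*(2-11) = -171
sum = -105
Area = |-105|/2 = 52.5000

52.5000 sq units


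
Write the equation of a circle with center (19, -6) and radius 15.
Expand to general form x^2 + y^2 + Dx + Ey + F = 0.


(x-19)^2 + (y+ 6)^2 = 15^2
D = -2h = -38, E = -2k = 12
F = h^2+k^2-r^2 = 361+36-225 = 172

x^2 + y^2 - 38x + 12y + 172 = 0


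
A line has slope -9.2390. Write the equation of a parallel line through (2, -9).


Parallel lines have equal slopes.
m2 = -9.2390
b2 = -9 + 9.2390*2 = 9.4780

y = -9.2390x + 9.4780


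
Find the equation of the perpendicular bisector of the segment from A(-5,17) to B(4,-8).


Midpoint = (-0.5, 4.5)
Slope of AB = dy/dx = -25/9 = -2.7778
Perp slope = -dx/dy = 9/25 = 0.3600
b = My - (perp slope)*Mx = 4.5 + (9*(-0.5))/(-25) = 4.5 + 0.1800 = 4.6800

y = 0.3600x + 4.6800


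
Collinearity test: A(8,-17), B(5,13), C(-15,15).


8*(13-15) + 5*(15+ 17) - 15*(-17-13)
= -16 + 160 + 450 = 594

No, not collinear (determinant = 594)


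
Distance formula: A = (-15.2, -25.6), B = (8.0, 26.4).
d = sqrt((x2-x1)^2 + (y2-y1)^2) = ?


dx = 8.0 + 15.2 = 23.2
dy = 26.4 + 25.6 = 52.0
d = sqrt(538.24 + 2704.0) = sqrt(3242.24) = 56.9407

56.9407


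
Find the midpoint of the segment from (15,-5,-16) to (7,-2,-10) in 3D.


Mx = (15+7)/2 = 11.0000
My = (-5- 2)/2 = -3.5000
Mz = (-16- 10)/2 = -13.0000

M = (11.0000, -3.5000, -13.0000)


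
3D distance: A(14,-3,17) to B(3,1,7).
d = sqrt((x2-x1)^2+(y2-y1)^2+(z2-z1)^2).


dx=-11, dy=4, dz=-10
d = sqrt(121+16+100) = sqrt(237) = 15.3948

15.3948


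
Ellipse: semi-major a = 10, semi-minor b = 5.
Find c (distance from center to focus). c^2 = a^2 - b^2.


c^2 = 10^2 - 5^2 = 100 - 25 = 75
c = sqrt(75) = 8.6603

c = 8.6603


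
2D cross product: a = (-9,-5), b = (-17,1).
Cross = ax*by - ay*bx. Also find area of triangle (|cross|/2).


cross = -9*1 + 5*(-17) = -9 - 85 = -94
Triangle area = |-94|/2 = 94/2 = 47.0000

cross = -94, triangle area = 47.0000


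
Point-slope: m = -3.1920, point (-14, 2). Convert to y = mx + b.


y - 2 = -3.1920(x + 14)
y = -3.1920x + 2 + 3.1920*(-14)
y = -3.1920x - 42.6880

y = -3.1920x - 42.6880


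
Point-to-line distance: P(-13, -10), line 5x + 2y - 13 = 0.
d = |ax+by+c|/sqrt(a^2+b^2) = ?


|5*(-13) + 2*(-10) - 13| = |-98| = 98
sqrt(25 + 4) = sqrt(29) = 5.3852
d = 98/sqrt(29) = 18.1981

18.1981


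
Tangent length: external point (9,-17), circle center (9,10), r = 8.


d = sqrt((9-9)^2 + (-17-10)^2) = sqrt(0+729) = 27.0000
L = sqrt(729.0000 - 64) = sqrt(665.0000) = 25.7876

25.7876


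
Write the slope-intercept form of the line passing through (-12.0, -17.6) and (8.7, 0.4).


m = (18.0)/(20.7) = 0.8696
b = y1 - m*x1 = -17.6 - (18.0*(-12.0))/(20.7) = -17.6 + 10.4348 = -7.1652

y = 0.8696x - 7.1652


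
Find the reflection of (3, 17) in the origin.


Reflection rule for origin: (-x, -y)
(3, 17) -> (-3, -17)

(-3, -17)


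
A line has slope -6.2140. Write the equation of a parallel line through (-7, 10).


Parallel lines have equal slopes.
m2 = -6.2140
b2 = 10 + 6.2140*(-7) = -33.4980

y = -6.2140x - 33.4980


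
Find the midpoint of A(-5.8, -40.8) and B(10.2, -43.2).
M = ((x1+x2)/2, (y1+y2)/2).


Mx = (-5.8 + 10.2)/2 = 4.4/2 = 2.2000
My = (-40.8 - 43.2)/2 = -84.0/2 = -42.0000

(2.2000, -42.0000)


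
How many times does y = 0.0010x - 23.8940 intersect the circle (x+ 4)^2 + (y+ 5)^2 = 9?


Substitute y = 0.0010x - 23.8940: (x+ 4)^2 + (0.0010x- 23.8940+ 5)^2 = 9
Expand to Ax^2 + Bx + C = 0, where b-k = -18.894
A = 1+m^2 = 1.000001
B = 2(m(b-k) - h) = 2(0.0010*(-18.894) + 4) = 7.962212
C = h^2 + (b-k)^2 - r^2 = 16 + 356.983236 - 9 = 363.983236
disc = B^2-4AC = 63.3968 - 1455.9344 = -1392.5376
disc < 0

0 intersection points


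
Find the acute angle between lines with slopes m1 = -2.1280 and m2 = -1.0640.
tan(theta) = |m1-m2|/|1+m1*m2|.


m1-m2 = -1.064
1+m1*m2 = 3.264192
tan(theta) = |-1.064/3.264192| = 0.325961
theta = arctan(|-1.064/3.264192|) = 18.0540 degrees (acute angle)

18.0540 degrees


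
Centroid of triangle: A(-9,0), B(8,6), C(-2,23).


Gx = (-9+8- 2)/3 = -3/3 = -1.0000
Gy = (0+6+23)/3 = 29/3 = 9.6667

G = (-1.0000, 9.6667)


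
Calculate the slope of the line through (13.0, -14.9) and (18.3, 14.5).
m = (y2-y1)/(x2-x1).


dy = 14.5 + 14.9 = 29.4
dx = 18.3 - 13.0 = 5.3
m = 29.4/5.3 = 5.5472

m = 5.5472


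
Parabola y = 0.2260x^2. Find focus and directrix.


a = 0.2260
1/(4a) = 1.1062
Focus = (0, 1.1062)
Directrix: y = -1.1062

Focus = (0, 1.1062), Directrix: y = -1.1062


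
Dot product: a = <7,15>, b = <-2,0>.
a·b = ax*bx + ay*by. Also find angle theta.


a·b = 7*(-2) + 15*0 = -14 + 0 = -14
|a| = sqrt(49+225) = 16.5529
|b| = sqrt(4+0) = 2.0000
cos(theta) = -14/(sqrt(274)*sqrt(4)) = -14/sqrt(1096) = -0.422885
theta = arccos(-14/sqrt(1096)) = 115.0169 degrees

a·b = -14, theta = 115.0169 deg


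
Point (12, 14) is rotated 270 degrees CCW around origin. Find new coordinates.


cos(270) = 0, sin(270) = -1
x' = 12*0 - 14*(-1) = 14
y' = 12*(-1) + 14*0 = -12

(14, -12)


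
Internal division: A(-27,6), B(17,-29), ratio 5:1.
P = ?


Px = (5*17 + 1*(-27))/6 = 58/6 = 9.6667
Py = (5*(-29) + 1*6)/6 = -139/6 = -23.1667

P = (9.6667, -23.1667)


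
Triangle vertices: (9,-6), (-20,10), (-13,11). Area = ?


9*(10-11) = -9
-20*(11+ 6) = -340
-13*(-6-10) = 208
sum = -141
Area = |-141|/2 = 70.5000

70.5000 sq units


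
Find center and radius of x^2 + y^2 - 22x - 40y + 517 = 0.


h = -D/2 = 22/2 = 11
k = -E/2 = 40/2 = 20
r^2 = h^2 + k^2 - F = 121 + 400 - 517 = 4
r = 2

Center (11, 20), radius = 2


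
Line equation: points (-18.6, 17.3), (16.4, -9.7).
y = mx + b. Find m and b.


m = (-27.0)/(35.0) = -0.7714
b = y1 - m*x1 = 17.3 - (-27.0*(-18.6))/(35.0) = 17.3 - 14.3486 = 2.9514

y = -0.7714x + 2.9514


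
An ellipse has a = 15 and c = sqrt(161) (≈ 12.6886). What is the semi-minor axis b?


b^2 = 15^2 - (sqrt(161))^2 = 225 - 161 = 64
b = sqrt(64) = 8

b = 8


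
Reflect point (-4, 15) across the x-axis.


Reflection rule for x-axis: (x, -y)
(-4, 15) -> (-4, -15)

(-4, -15)


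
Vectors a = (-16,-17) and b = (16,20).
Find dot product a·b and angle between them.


a·b = -16*16 - 17*20 = -256 - 340 = -596
|a| = sqrt(256+289) = 23.3452
|b| = sqrt(256+400) = 25.6125
cos(theta) = -596/(sqrt(545)*sqrt(656)) = -596/sqrt(357520) = -0.996773
theta = arccos(-596/sqrt(357520)) = 175.3955 degrees

a·b = -596, theta = 175.3955 deg


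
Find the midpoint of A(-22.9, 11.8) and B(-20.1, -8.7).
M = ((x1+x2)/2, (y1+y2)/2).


Mx = (-22.9 - 20.1)/2 = -43.0/2 = -21.5000
My = (11.8 - 8.7)/2 = 3.1/2 = 1.5500

(-21.5000, 1.5500)


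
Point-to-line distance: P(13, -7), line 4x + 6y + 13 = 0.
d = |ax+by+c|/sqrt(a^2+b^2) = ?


|4*13 + 6*(-7) + 13| = |23| = 23
sqrt(16 + 36) = sqrt(52) = 7.2111
d = 23/sqrt(52) = 3.1895

3.1895


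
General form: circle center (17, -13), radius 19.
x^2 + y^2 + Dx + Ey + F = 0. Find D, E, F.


(x-17)^2 + (y+ 13)^2 = 19^2
D = -2h = -34, E = -2k = 26
F = h^2+k^2-r^2 = 289+169-361 = 97

D = -34, E = 26, F = 97


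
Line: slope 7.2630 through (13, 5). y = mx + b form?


y - 5 = 7.2630(x - 13)
y = 7.2630x + 5 - 7.2630*13
y = 7.2630x - 89.4190

y = 7.2630x - 89.4190


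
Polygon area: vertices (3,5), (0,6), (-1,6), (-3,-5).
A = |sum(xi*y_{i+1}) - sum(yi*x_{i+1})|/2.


sum(xi*y_{i+1}) = 3*6 + 0*6 - 1*(-5) - 3*5 = 8
sum(yi*x_{i+1}) = 5*0 + 6*(-1) + 6*(-3) - 5*3 = -39
Area = |8 + 39|/2 = 47/2 = 23.5000

23.5000 sq units


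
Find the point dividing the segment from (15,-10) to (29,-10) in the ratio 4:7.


Px = (4*29 + 7*15)/11 = 221/11 = 20.0909
Py = (4*(-10) + 7*(-10))/11 = -110/11 = -10.0000

P = (20.0909, -10.0000)


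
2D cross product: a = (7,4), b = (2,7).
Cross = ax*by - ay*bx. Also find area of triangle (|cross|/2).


cross = 7*7 - 4*2 = 49 - 8 = 41
Triangle area = |41|/2 = 41/2 = 20.5000

cross = 41, triangle area = 20.5000


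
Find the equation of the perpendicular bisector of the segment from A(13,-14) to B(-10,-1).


Midpoint = (1.5, -7.5)
Slope of AB = dy/dx = 13/(-23) = -0.5652
Perp slope = -dx/dy = 23/13 = 1.7692
b = My - (perp slope)*Mx = -7.5 + (-23*1.5)/13 = -7.5 - 2.6538 = -10.1538

y = 1.7692x - 10.1538


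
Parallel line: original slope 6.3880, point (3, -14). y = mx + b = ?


Parallel lines have equal slopes.
m2 = 6.3880
b2 = -14 - 6.3880*3 = -33.1640

y = 6.3880x - 33.1640


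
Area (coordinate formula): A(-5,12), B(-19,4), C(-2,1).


-5*(4-1) = -15
-19*(1-12) = 209
-2*(12-4) = -16
sum = 178
Area = |178|/2 = 89.0000

89.0000 sq units


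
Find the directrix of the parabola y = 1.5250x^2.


a = 1.5250
1/(4a) = 0.1639
directrix: y = -0.1639 = -0.1639

y = -0.1639


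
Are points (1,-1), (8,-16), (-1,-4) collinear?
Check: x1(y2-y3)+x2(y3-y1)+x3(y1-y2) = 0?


1*(-16+ 4) + 8*(-4+ 1) - 1*(-1+ 16)
= -12 - 24 - 15 = -51

No, not collinear (determinant = -51)


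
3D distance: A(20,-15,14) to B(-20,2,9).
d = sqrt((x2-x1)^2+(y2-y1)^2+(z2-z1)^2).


dx=-40, dy=17, dz=-5
d = sqrt(1600+289+25) = sqrt(1914) = 43.7493

43.7493


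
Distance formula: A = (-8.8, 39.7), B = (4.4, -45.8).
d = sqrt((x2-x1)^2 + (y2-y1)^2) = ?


dx = 4.4 + 8.8 = 13.2
dy = -45.8 - 39.7 = -85.5
d = sqrt(174.24 + 7310.25) = sqrt(7484.49) = 86.5129

86.5129


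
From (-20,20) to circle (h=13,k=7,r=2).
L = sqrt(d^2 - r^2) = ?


d = sqrt((-20-13)^2 + (20-7)^2) = sqrt(1089+169) = 35.4683
L = sqrt(1258.0000 - 4) = sqrt(1254.0000) = 35.4119

35.4119


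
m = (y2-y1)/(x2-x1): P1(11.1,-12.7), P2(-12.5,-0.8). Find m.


dy = -0.8 + 12.7 = 11.9
dx = -12.5 - 11.1 = -23.6
m = 11.9/(-23.6) = -0.5042

m = -0.5042


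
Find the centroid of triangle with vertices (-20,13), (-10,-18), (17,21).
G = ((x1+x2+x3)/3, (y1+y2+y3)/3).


Gx = (-20- 10+17)/3 = -13/3 = -4.3333
Gy = (13- 18+21)/3 = 16/3 = 5.3333

G = (-4.3333, 5.3333)


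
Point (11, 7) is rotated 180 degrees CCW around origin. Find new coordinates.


cos(180) = -1, sin(180) = 0
x' = 11*(-1) - 7*0 = -11
y' = 11*0 + 7*(-1) = -7

(-11, -7)


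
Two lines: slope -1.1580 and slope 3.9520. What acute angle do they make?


m1-m2 = -5.11
1+m1*m2 = -3.576416
tan(theta) = |-5.11/(-3.576416)| = 1.428805
theta = arctan(|-5.11/(-3.576416)|) = 55.0124 degrees (acute angle)

55.0124 degrees


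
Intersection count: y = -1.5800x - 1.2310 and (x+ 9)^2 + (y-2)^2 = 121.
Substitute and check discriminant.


Substitute y = -1.5800x - 1.2310: (x+ 9)^2 + (-1.5800x- 1.2310-2)^2 = 121
Expand to Ax^2 + Bx + C = 0, where b-k = -3.231
A = 1+m^2 = 3.4964
B = 2(m(b-k) - h) = 2(-1.5800*(-3.231) + 9) = 28.20996
C = h^2 + (b-k)^2 - r^2 = 81 + 10.439361 - 121 = -29.560639
disc = B^2-4AC = 795.8018 + 413.4233 = 1209.2251
disc > 0

2 intersection points


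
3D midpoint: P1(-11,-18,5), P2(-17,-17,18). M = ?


Mx = (-11- 17)/2 = -14.0000
My = (-18- 17)/2 = -17.5000
Mz = (5+18)/2 = 11.5000

M = (-14.0000, -17.5000, 11.5000)


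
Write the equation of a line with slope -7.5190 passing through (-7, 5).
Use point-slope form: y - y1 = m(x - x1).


y - 5 = -7.5190(x + 7)
y = -7.5190x + 5 + 7.5190*(-7)
y = -7.5190x - 47.6330

y = -7.5190x - 47.6330


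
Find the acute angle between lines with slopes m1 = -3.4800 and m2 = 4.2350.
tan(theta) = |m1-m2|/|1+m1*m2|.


m1-m2 = -7.715
1+m1*m2 = -13.7378
tan(theta) = |-7.715/(-13.7378)| = 0.561589
theta = arctan(|-7.715/(-13.7378)|) = 29.3181 degrees (acute angle)

29.3181 degrees


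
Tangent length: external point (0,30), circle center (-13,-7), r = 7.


d = sqrt((0+ 13)^2 + (30+ 7)^2) = sqrt(169+1369) = 39.2173
L = sqrt(1538.0000 - 49) = sqrt(1489.0000) = 38.5876

38.5876


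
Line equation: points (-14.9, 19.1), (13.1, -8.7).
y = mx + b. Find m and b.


m = (-27.8)/(28.0) = -0.9929
b = y1 - m*x1 = 19.1 - (-27.8*(-14.9))/(28.0) = 19.1 - 14.7936 = 4.3064

y = -0.9929x + 4.3064


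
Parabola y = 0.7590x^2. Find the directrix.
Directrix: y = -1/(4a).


a = 0.7590
1/(4a) = 0.3294
directrix: y = -0.3294 = -0.3294

y = -0.3294


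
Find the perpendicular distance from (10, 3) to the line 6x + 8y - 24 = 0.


|6*10 + 8*3 - 24| = |60| = 60
sqrt(36 + 64) = sqrt(100) = 10.0000
d = 60/sqrt(100) = 6.0000

6.0000


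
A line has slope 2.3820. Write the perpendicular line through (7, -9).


Perpendicular slope = -1/m1 = -1/2.3820 = -0.4198
b2 = y0 - m2*x0 = -9 + 7/2.3820 = -9 + 2.9387 = -6.0613

y = -0.4198x - 6.0613


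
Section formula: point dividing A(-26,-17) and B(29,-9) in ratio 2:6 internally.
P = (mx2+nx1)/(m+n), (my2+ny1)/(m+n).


Px = (2*29 + 6*(-26))/8 = -98/8 = -12.2500
Py = (2*(-9) + 6*(-17))/8 = -120/8 = -15.0000

P = (-12.2500, -15.0000)


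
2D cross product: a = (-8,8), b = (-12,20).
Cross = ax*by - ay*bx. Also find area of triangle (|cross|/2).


cross = -8*20 - 8*(-12) = -160 + 96 = -64
Triangle area = |-64|/2 = 64/2 = 32.0000

cross = -64, triangle area = 32.0000


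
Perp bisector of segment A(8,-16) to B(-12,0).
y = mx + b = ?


Midpoint = (-2, -8)
Slope of AB = dy/dx = 16/(-20) = -0.8000
Perp slope = -dx/dy = 20/16 = 1.2500
b = My - (perp slope)*Mx = -8 + (-20*(-2))/16 = -8 + 2.5000 = -5.5000

y = 1.2500x - 5.5000


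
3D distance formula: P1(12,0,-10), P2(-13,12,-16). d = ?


dx=-25, dy=12, dz=-6
d = sqrt(625+144+36) = sqrt(805) = 28.3725

28.3725


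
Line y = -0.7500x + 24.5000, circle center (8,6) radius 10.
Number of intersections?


Substitute y = -0.7500x + 24.5000: (x-8)^2 + (-0.7500x+24.5000-6)^2 = 100
Expand to Ax^2 + Bx + C = 0, where b-k = 18.5
A = 1+m^2 = 1.5625
B = 2(m(b-k) - h) = 2(-0.7500*18.5 - 8) = -43.75
C = h^2 + (b-k)^2 - r^2 = 64 + 342.25 - 100 = 306.25
disc = B^2-4AC = 1914.0625 - 1914.0625 = 0
disc = 0

1 intersection point (tangent)


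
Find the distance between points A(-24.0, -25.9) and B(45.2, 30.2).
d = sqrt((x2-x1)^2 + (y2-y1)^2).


dx = 45.2 + 24.0 = 69.2
dy = 30.2 + 25.9 = 56.1
d = sqrt(4788.64 + 3147.21) = sqrt(7935.85) = 89.0834

89.0834


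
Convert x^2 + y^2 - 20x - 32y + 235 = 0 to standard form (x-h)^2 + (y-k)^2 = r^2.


h = -D/2 = 20/2 = 10
k = -E/2 = 32/2 = 16
r^2 = h^2 + k^2 - F = 100 + 256 - 235 = 121
r = 11

Center (10, 16), radius = 11


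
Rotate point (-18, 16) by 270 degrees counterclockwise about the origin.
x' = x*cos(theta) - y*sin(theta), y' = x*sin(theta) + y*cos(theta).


cos(270) = 0, sin(270) = -1
x' = -18*0 - 16*(-1) = 16
y' = -18*(-1) + 16*0 = 18

(16, 18)


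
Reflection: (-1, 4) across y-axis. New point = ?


Reflection rule for y-axis: (-x, y)
(-1, 4) -> (1, 4)

(1, 4)


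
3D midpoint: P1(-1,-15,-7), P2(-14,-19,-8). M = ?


Mx = (-1- 14)/2 = -7.5000
My = (-15- 19)/2 = -17.0000
Mz = (-7- 8)/2 = -7.5000

M = (-7.5000, -17.0000, -7.5000)


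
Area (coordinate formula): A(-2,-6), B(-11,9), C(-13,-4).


-2*(9+ 4) = -26
-11*(-4+ 6) = -22
-13*(-6-9) = 195
sum = 147
Area = |147|/2 = 73.5000

73.5000 sq units


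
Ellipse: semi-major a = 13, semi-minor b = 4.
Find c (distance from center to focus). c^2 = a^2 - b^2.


c^2 = 13^2 - 4^2 = 169 - 16 = 153
c = sqrt(153) = 12.3693

c = 12.3693


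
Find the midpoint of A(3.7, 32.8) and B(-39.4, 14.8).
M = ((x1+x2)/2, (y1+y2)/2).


Mx = (3.7 - 39.4)/2 = -35.7/2 = -17.8500
My = (32.8 + 14.8)/2 = 47.6/2 = 23.8000

(-17.8500, 23.8000)


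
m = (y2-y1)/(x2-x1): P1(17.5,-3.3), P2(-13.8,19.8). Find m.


dy = 19.8 + 3.3 = 23.1
dx = -13.8 - 17.5 = -31.3
m = 23.1/(-31.3) = -0.7380

m = -0.7380


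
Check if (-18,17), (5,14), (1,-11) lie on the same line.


-18*(14+ 11) + 5*(-11-17) + 1*(17-14)
= -450 - 140 + 3 = -587

No, not collinear (determinant = -587)


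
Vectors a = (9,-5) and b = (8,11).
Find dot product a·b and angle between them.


a·b = 9*8 - 5*11 = 72 - 55 = 17
|a| = sqrt(81+25) = 10.2956
|b| = sqrt(64+121) = 13.6015
cos(theta) = 17/(sqrt(106)*sqrt(185)) = 17/sqrt(19610) = 0.121398
theta = arccos(17/sqrt(19610)) = 83.0272 degrees

a·b = 17, theta = 83.0272 deg


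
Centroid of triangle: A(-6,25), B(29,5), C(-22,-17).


Gx = (-6+29- 22)/3 = 1/3 = 0.3333
Gy = (25+5- 17)/3 = 13/3 = 4.3333

G = (0.3333, 4.3333)


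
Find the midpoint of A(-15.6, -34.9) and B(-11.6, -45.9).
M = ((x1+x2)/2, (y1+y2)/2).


Mx = (-15.6 - 11.6)/2 = -27.2/2 = -13.6000
My = (-34.9 - 45.9)/2 = -80.8/2 = -40.4000

(-13.6000, -40.4000)


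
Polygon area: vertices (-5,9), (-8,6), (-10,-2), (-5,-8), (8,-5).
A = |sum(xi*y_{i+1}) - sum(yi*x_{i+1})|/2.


sum(xi*y_{i+1}) = -5*6 - 8*(-2) - 10*(-8) - 5*(-5) + 8*9 = 163
sum(yi*x_{i+1}) = 9*(-8) + 6*(-10) - 2*(-5) - 8*8 - 5*(-5) = -161
Area = |163 + 161|/2 = 324/2 = 162.0000

162.0000 sq units


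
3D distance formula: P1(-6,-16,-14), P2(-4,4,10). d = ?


dx=2, dy=20, dz=24
d = sqrt(4+400+576) = sqrt(980) = 31.3050

31.3050


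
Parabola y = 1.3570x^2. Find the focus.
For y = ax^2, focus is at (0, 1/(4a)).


a = 1.3570
4a = 5.4280
focus = (0, 1/5.4280) = (0, 0.1842)

Focus = (0, 0.1842)


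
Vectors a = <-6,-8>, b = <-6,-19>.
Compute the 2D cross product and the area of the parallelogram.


cross = -6*(-19) + 8*(-6) = 114 - 48 = 66
Parallelogram area = |66| = 66

cross = 66, parallelogram area = 66


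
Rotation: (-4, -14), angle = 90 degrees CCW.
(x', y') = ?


cos(90) = 0, sin(90) = 1
x' = -4*0 + 14*1 = 14
y' = -4*1 - 14*0 = -4

(14, -4)


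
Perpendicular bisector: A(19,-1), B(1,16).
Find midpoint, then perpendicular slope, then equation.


Midpoint = (10, 7.5)
Slope of AB = dy/dx = 17/(-18) = -0.9444
Perp slope = -dx/dy = 18/17 = 1.0588
b = My - (perp slope)*Mx = 7.5 + (-18*10)/17 = 7.5 - 10.5882 = -3.0882

y = 1.0588x - 3.0882


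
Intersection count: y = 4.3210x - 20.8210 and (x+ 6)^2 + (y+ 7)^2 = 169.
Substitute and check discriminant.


Substitute y = 4.3210x - 20.8210: (x+ 6)^2 + (4.3210x- 20.8210+ 7)^2 = 169
Expand to Ax^2 + Bx + C = 0, where b-k = -13.821
A = 1+m^2 = 19.671041
B = 2(m(b-k) - h) = 2(4.3210*(-13.821) + 6) = -107.441082
C = h^2 + (b-k)^2 - r^2 = 36 + 191.020041 - 169 = 58.020041
disc = B^2-4AC = 11543.5861 - 4565.2584 = 6978.3277
disc > 0

2 intersection points


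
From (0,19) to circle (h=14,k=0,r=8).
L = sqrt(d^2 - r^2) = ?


d = sqrt((0-14)^2 + (19-0)^2) = sqrt(196+361) = 23.6008
L = sqrt(557.0000 - 64) = sqrt(493.0000) = 22.2036

22.2036


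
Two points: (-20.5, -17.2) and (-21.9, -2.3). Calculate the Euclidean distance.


dx = -21.9 + 20.5 = -1.4
dy = -2.3 + 17.2 = 14.9
d = sqrt(1.96 + 222.01) = sqrt(223.97) = 14.9656

14.9656


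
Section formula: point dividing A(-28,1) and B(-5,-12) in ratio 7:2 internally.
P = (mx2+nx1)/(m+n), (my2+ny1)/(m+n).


Px = (7*(-5) + 2*(-28))/9 = -91/9 = -10.1111
Py = (7*(-12) + 2*1)/9 = -82/9 = -9.1111

P = (-10.1111, -9.1111)


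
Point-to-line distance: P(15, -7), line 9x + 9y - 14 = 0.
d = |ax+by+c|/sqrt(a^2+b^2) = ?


|9*15 + 9*(-7) - 14| = |58| = 58
sqrt(81 + 81) = sqrt(162) = 12.7279
d = 58/sqrt(162) = 4.5569

4.5569


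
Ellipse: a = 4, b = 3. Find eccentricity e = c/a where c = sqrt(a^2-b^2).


c = sqrt(16-9) = sqrt(7) = 2.6458
e = c/a = sqrt(7)/4 = 0.6614

e = 0.6614


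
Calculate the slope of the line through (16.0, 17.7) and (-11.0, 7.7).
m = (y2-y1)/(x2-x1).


dy = 7.7 - 17.7 = -10.0
dx = -11.0 - 16.0 = -27.0
m = -10.0/(-27.0) = 0.3704

m = 0.3704


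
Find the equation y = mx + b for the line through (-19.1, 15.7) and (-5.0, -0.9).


m = (-16.6)/(14.1) = -1.1773
b = y1 - m*x1 = 15.7 - (-16.6*(-19.1))/(14.1) = 15.7 - 22.4865 = -6.7865

y = -1.1773x - 6.7865


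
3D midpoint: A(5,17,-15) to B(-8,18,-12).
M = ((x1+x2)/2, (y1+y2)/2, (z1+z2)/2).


Mx = (5- 8)/2 = -1.5000
My = (17+18)/2 = 17.5000
Mz = (-15- 12)/2 = -13.5000

M = (-1.5000, 17.5000, -13.5000)


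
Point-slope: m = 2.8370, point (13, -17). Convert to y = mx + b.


y + 17 = 2.8370(x - 13)
y = 2.8370x - 17 - 2.8370*13
y = 2.8370x - 53.8810

y = 2.8370x - 53.8810


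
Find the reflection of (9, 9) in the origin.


Reflection rule for origin: (-x, -y)
(9, 9) -> (-9, -9)

(-9, -9)


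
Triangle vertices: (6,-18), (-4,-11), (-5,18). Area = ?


6*(-11-18) = -174
-4*(18+ 18) = -144
-5*(-18+ 11) = 35
sum = -283
Area = |-283|/2 = 141.5000

141.5000 sq units


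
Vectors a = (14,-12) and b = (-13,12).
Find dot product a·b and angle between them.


a·b = 14*(-13) - 12*12 = -182 - 144 = -326
|a| = sqrt(196+144) = 18.4391
|b| = sqrt(169+144) = 17.6918
cos(theta) = -326/(sqrt(340)*sqrt(313)) = -326/sqrt(106420) = -0.999323
theta = arccos(-326/sqrt(106420)) = 177.8919 degrees

a·b = -326, theta = 177.8919 deg


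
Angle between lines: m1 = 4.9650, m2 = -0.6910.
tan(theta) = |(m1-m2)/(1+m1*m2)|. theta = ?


m1-m2 = 5.656
1+m1*m2 = -2.430815
tan(theta) = |5.656/(-2.430815)| = 2.326792
theta = arctan(|5.656/(-2.430815)|) = 66.7431 degrees (acute angle)

66.7431 degrees


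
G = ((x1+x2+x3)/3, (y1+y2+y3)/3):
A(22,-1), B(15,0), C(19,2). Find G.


Gx = (22+15+19)/3 = 56/3 = 18.6667
Gy = (-1+0+2)/3 = 1/3 = 0.3333

G = (18.6667, 0.3333)


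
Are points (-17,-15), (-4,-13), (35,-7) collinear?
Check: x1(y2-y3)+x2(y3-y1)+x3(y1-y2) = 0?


-17*(-13+ 7) - 4*(-7+ 15) + 35*(-15+ 13)
= 102 - 32 - 70 = 0

Yes, collinear (determinant = 0)


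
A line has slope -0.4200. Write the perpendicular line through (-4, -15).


Perpendicular slope = -1/m1 = -1/(-0.4200) = 2.3810
b2 = y0 - m2*x0 = -15 - 4/(-0.4200) = -15 + 9.5238 = -5.4762

y = 2.3810x - 5.4762


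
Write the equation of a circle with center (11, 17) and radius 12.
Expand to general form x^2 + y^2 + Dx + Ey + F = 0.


(x-11)^2 + (y-17)^2 = 12^2
D = -2h = -22, E = -2k = -34
F = h^2+k^2-r^2 = 121+289-144 = 266

x^2 + y^2 - 22x - 34y + 266 = 0


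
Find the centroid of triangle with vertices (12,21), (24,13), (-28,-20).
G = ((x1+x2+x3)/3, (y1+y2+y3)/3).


Gx = (12+24- 28)/3 = 8/3 = 2.6667
Gy = (21+13- 20)/3 = 14/3 = 4.6667

G = (2.6667, 4.6667)


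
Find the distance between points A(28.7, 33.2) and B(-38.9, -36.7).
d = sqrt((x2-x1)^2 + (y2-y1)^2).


dx = -38.9 - 28.7 = -67.6
dy = -36.7 - 33.2 = -69.9
d = sqrt(4569.76 + 4886.01) = sqrt(9455.77) = 97.2408

97.2408


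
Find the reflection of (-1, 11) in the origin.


Reflection rule for origin: (-x, -y)
(-1, 11) -> (1, -11)

(1, -11)


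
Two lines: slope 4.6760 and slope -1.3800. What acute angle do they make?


m1-m2 = 6.056
1+m1*m2 = -5.45288
tan(theta) = |6.056/(-5.45288)| = 1.110606
theta = arctan(|6.056/(-5.45288)|) = 47.9998 degrees (acute angle)

47.9998 degrees


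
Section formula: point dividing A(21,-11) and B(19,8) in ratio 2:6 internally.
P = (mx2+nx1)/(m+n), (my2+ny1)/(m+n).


Px = (2*19 + 6*21)/8 = 164/8 = 20.5000
Py = (2*8 + 6*(-11))/8 = -50/8 = -6.2500

P = (20.5000, -6.2500)


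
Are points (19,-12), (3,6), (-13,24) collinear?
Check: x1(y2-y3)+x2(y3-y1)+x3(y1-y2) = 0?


19*(6-24) + 3*(24+ 12) - 13*(-12-6)
= -342 + 108 + 234 = 0

Yes, collinear (determinant = 0)


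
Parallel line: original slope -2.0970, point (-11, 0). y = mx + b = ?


Parallel lines have equal slopes.
m2 = -2.0970
b2 = 0 + 2.0970*(-11) = -23.0670

y = -2.0970x - 23.0670


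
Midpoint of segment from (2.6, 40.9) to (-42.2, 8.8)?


Mx = (2.6 - 42.2)/2 = -39.6/2 = -19.8000
My = (40.9 + 8.8)/2 = 49.7/2 = 24.8500

(-19.8000, 24.8500)


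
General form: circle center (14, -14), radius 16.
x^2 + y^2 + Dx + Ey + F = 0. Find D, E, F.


(x-14)^2 + (y+ 14)^2 = 16^2
D = -2h = -28, E = -2k = 28
F = h^2+k^2-r^2 = 196+196-256 = 136

D = -28, E = 28, F = 136


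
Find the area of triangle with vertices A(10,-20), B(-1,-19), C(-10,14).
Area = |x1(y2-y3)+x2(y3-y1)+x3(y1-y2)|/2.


10*(-19-14) = -330
-1*(14+ 20) = -34
-10*(-20+ 19) = 10
sum = -354
Area = |-354|/2 = 177.0000

177.0000 sq units


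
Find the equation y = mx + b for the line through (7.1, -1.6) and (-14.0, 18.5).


m = (20.1)/(-21.1) = -0.9526
b = y1 - m*x1 = -1.6 - (20.1*7.1)/(-21.1) = -1.6 + 6.7635 = 5.1635

y = -0.9526x + 5.1635


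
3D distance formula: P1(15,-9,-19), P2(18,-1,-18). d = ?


dx=3, dy=8, dz=1
d = sqrt(9+64+1) = sqrt(74) = 8.6023

8.6023


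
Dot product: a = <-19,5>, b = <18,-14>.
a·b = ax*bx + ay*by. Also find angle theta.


a·b = -19*18 + 5*(-14) = -342 - 70 = -412
|a| = sqrt(361+25) = 19.6469
|b| = sqrt(324+196) = 22.8035
cos(theta) = -412/(sqrt(386)*sqrt(520)) = -412/sqrt(200720) = -0.919606
theta = arccos(-412/sqrt(200720)) = 156.8686 degrees

a·b = -412, theta = 156.8686 deg


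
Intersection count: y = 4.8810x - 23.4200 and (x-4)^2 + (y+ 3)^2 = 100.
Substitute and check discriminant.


Substitute y = 4.8810x - 23.4200: (x-4)^2 + (4.8810x- 23.4200+ 3)^2 = 100
Expand to Ax^2 + Bx + C = 0, where b-k = -20.42
A = 1+m^2 = 24.824161
B = 2(m(b-k) - h) = 2(4.8810*(-20.42) - 4) = -207.34004
C = h^2 + (b-k)^2 - r^2 = 16 + 416.9764 - 100 = 332.9764
disc = B^2-4AC = 42989.8922 - 33063.4391 = 9926.4531
disc > 0

2 intersection points


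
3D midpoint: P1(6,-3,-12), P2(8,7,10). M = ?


Mx = (6+8)/2 = 7.0000
My = (-3+7)/2 = 2.0000
Mz = (-12+10)/2 = -1.0000

M = (7.0000, 2.0000, -1.0000)


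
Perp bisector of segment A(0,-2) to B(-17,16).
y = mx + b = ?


Midpoint = (-8.5, 7)
Slope of AB = dy/dx = 18/(-17) = -1.0588
Perp slope = -dx/dy = 17/18 = 0.9444
b = My - (perp slope)*Mx = 7 + (-17*(-8.5))/18 = 7 + 8.0278 = 15.0278

y = 0.9444x + 15.0278


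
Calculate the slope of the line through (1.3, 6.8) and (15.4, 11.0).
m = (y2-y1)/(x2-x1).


dy = 11.0 - 6.8 = 4.2
dx = 15.4 - 1.3 = 14.1
m = 4.2/14.1 = 0.2979

m = 0.2979


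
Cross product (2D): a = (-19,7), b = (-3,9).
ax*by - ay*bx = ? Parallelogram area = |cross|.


cross = -19*9 - 7*(-3) = -171 + 21 = -150
Parallelogram area = |-150| = 150

cross = -150, parallelogram area = 150


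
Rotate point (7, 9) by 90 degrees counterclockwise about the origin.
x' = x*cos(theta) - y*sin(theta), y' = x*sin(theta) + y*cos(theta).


cos(90) = 0, sin(90) = 1
x' = 7*0 - 9*1 = -9
y' = 7*1 + 9*0 = 7

(-9, 7)


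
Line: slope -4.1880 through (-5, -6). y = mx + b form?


y + 6 = -4.1880(x + 5)
y = -4.1880x - 6 + 4.1880*(-5)
y = -4.1880x - 26.9400

y = -4.1880x - 26.9400


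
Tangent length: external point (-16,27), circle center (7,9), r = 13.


d = sqrt((-16-7)^2 + (27-9)^2) = sqrt(529+324) = 29.2062
L = sqrt(853.0000 - 169) = sqrt(684.0000) = 26.1534

26.1534


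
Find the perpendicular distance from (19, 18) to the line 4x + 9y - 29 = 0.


|4*19 + 9*18 - 29| = |209| = 209
sqrt(16 + 81) = sqrt(97) = 9.8489
d = 209/sqrt(97) = 21.2207

21.2207


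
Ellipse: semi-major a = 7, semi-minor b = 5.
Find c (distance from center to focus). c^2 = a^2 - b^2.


c^2 = 7^2 - 5^2 = 49 - 25 = 24
c = sqrt(24) = 4.8990

c = 4.8990


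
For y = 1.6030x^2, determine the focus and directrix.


a = 1.6030
1/(4a) = 0.1560
Focus = (0, 0.1560)
Directrix: y = -0.1560

Focus = (0, 0.1560), Directrix: y = -0.1560


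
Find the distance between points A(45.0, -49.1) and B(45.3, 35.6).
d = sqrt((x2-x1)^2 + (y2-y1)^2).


dx = 45.3 - 45.0 = 0.3
dy = 35.6 + 49.1 = 84.7
d = sqrt(0.09 + 7174.09) = sqrt(7174.18) = 84.7005

84.7005


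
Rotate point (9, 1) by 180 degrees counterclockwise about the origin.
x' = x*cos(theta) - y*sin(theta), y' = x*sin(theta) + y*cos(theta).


cos(180) = -1, sin(180) = 0
x' = 9*(-1) - 1*0 = -9
y' = 9*0 + 1*(-1) = -1

(-9, -1)


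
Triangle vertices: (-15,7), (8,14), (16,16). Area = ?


-15*(14-16) = 30
8*(16-7) = 72
16*(7-14) = -112
sum = -10
Area = |-10|/2 = 5.0000

5.0000 sq units


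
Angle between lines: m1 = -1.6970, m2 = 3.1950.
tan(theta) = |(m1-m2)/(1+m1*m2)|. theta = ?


m1-m2 = -4.892
1+m1*m2 = -4.421915
tan(theta) = |-4.892/(-4.421915)| = 1.106308
theta = arctan(|-4.892/(-4.421915)|) = 47.8893 degrees (acute angle)

47.8893 degrees


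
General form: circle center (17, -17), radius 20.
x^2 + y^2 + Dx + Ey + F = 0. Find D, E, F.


(x-17)^2 + (y+ 17)^2 = 20^2
D = -2h = -34, E = -2k = 34
F = h^2+k^2-r^2 = 289+289-400 = 178

D = -34, E = 34, F = 178


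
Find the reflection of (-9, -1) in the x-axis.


Reflection rule for x-axis: (x, -y)
(-9, -1) -> (-9, 1)

(-9, 1)


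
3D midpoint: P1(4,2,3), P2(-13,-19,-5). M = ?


Mx = (4- 13)/2 = -4.5000
My = (2- 19)/2 = -8.5000
Mz = (3- 5)/2 = -1.0000

M = (-4.5000, -8.5000, -1.0000)


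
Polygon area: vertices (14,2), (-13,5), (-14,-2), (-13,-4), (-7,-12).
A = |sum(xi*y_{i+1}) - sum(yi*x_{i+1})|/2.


sum(xi*y_{i+1}) = 14*5 - 13*(-2) - 14*(-4) - 13*(-12) - 7*2 = 294
sum(yi*x_{i+1}) = 2*(-13) + 5*(-14) - 2*(-13) - 4*(-7) - 12*14 = -210
Area = |294 + 210|/2 = 504/2 = 252.0000

252.0000 sq units


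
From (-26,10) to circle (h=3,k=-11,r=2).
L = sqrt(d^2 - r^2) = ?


d = sqrt((-26-3)^2 + (10+ 11)^2) = sqrt(841+441) = 35.8050
L = sqrt(1282.0000 - 4) = sqrt(1278.0000) = 35.7491

35.7491


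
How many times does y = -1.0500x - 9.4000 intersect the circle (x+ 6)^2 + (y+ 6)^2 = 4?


Substitute y = -1.0500x - 9.4000: (x+ 6)^2 + (-1.0500x- 9.4000+ 6)^2 = 4
Expand to Ax^2 + Bx + C = 0, where b-k = -3.4
A = 1+m^2 = 2.1025
B = 2(m(b-k) - h) = 2(-1.0500*(-3.4) + 6) = 19.14
C = h^2 + (b-k)^2 - r^2 = 36 + 11.56 - 4 = 43.56
disc = B^2-4AC = 366.3396 - 366.3396 = 0
disc = 0

1 intersection point (tangent)


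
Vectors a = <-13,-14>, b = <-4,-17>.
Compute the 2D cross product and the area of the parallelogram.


cross = -13*(-17) + 14*(-4) = 221 - 56 = 165
Parallelogram area = |165| = 165

cross = 165, parallelogram area = 165
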